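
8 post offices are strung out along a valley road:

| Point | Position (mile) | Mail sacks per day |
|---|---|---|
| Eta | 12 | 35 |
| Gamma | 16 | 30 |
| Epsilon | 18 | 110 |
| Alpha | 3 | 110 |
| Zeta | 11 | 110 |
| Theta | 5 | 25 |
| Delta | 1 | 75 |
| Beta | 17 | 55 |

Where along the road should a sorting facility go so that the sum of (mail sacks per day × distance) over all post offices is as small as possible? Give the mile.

For a sum of weighted absolute distances on a line, the optimum is the weighted median (not the mean). Total weight W = 550; half-weight = 275.
Sort by position and accumulate weight:
  mile 1 (Delta, w=75) → cum 75
  mile 3 (Alpha, w=110) → cum 185
  mile 5 (Theta, w=25) → cum 210
  mile 11 (Zeta, w=110) → cum 320  ≥ 275 → median here
  mile 12 (Eta, w=35) → cum 355
  mile 16 (Gamma, w=30) → cum 385
  mile 17 (Beta, w=55) → cum 440
  mile 18 (Epsilon, w=110) → cum 550
Optimal location: mile 11.

x = 11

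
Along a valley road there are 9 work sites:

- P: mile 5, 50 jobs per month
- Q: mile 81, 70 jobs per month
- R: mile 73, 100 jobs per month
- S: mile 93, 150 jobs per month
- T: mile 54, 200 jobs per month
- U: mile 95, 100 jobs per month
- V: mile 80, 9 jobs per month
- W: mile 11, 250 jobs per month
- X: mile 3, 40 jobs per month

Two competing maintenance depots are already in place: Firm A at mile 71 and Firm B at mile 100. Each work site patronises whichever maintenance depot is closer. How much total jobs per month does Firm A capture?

719

The indifferent point is the midpoint (71+100)/2 = 85.5; work sites left of it (closer to Firm A at 71) go to Firm A, those right go to Firm B.
  X at 3 (w=40) → Firm A
  P at 5 (w=50) → Firm A
  W at 11 (w=250) → Firm A
  T at 54 (w=200) → Firm A
  R at 73 (w=100) → Firm A
  V at 80 (w=9) → Firm A
  Q at 81 (w=70) → Firm A
  S at 93 (w=150) → Firm B
  U at 95 (w=100) → Firm B
Firm A captures 719; Firm B captures 250.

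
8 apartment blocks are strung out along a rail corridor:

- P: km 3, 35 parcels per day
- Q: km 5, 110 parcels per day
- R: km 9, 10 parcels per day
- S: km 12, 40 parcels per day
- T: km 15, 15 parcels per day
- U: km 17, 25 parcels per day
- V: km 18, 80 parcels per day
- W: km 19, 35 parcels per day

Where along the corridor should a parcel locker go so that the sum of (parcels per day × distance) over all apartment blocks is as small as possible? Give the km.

x = 12

For a sum of weighted absolute distances on a line, the optimum is the weighted median (not the mean). Total weight W = 350; half-weight = 175.
Sort by position and accumulate weight:
  km 3 (P, w=35) → cum 35
  km 5 (Q, w=110) → cum 145
  km 9 (R, w=10) → cum 155
  km 12 (S, w=40) → cum 195  ≥ 175 → median here
  km 15 (T, w=15) → cum 210
  km 17 (U, w=25) → cum 235
  km 18 (V, w=80) → cum 315
  km 19 (W, w=35) → cum 350
Optimal location: km 12.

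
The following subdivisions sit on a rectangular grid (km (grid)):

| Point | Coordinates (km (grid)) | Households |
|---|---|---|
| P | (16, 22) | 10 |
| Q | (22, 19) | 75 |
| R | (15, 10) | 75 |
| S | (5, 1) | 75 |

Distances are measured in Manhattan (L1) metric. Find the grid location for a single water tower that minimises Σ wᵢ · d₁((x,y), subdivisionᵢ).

(15, 10)

Manhattan distance separates: Σwᵢ(|x−xᵢ|+|y−yᵢ|) = Σwᵢ|x−xᵢ| + Σwᵢ|y−yᵢ|, so x and y are optimised independently as 1-D weighted medians.
Total weight W = 235; half = 117.5.
x-coordinate, sorted with cumulative weight:
  x=5 (S, w=75) cum 75
  x=15 (R, w=75) cum 150  ← median
  x=16 (P, w=10) cum 160
  x=22 (Q, w=75) cum 235
⇒ x* = 15
y-coordinate, sorted with cumulative weight:
  y=1 (S, w=75) cum 75
  y=10 (R, w=75) cum 150  ← median
  y=19 (Q, w=75) cum 225
  y=22 (P, w=10) cum 235
⇒ y* = 10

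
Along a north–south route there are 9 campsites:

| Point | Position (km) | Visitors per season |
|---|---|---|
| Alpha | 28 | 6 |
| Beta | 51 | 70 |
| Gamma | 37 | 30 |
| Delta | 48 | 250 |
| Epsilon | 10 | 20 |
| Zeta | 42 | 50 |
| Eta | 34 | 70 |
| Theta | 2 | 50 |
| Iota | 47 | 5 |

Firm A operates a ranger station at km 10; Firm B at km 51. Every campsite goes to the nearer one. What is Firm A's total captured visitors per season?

The indifferent point is the midpoint (10+51)/2 = 30.5; campsites left of it (closer to Firm A at 10) go to Firm A, those right go to Firm B.
  Theta at 2 (w=50) → Firm A
  Epsilon at 10 (w=20) → Firm A
  Alpha at 28 (w=6) → Firm A
  Eta at 34 (w=70) → Firm B
  Gamma at 37 (w=30) → Firm B
  Zeta at 42 (w=50) → Firm B
  Iota at 47 (w=5) → Firm B
  Delta at 48 (w=250) → Firm B
  Beta at 51 (w=70) → Firm B
Firm A captures 76; Firm B captures 475.

76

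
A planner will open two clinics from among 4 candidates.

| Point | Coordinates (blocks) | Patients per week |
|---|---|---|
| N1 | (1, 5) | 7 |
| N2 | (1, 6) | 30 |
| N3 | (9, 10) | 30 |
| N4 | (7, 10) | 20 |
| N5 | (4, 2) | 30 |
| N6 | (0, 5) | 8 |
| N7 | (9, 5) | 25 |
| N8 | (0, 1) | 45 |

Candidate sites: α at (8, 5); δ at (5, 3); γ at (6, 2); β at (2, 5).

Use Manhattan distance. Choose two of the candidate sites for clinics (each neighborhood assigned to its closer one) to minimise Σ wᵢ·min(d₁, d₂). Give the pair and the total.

{α, β}, total 828

Evaluate every pair (each demand assigned to the nearer of the two):
  {α, β}: total = 828
  {α, δ}: total = 1008
  {α, γ}: total = 1053
  {δ, β}: total = 1073
  {γ, β}: total = 1073
  {δ, γ}: total = 1343
Best pair: {α, β} with total 828.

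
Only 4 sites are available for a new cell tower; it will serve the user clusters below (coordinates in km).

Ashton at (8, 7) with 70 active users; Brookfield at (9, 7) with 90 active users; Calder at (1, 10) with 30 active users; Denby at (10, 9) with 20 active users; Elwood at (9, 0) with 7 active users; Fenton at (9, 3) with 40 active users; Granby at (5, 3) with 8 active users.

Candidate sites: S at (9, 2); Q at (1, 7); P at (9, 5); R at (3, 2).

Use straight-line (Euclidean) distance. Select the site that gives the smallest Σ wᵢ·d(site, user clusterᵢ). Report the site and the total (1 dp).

P, total 852.8 km

Total weighted distance at each candidate:
  S (9, 2): total = 1374.7
  Q (1, 7): total = 1961.8
  P (9, 5): total = 852.8
  R (3, 2): total = 1948.7
Minimum is at P with total 852.8 km.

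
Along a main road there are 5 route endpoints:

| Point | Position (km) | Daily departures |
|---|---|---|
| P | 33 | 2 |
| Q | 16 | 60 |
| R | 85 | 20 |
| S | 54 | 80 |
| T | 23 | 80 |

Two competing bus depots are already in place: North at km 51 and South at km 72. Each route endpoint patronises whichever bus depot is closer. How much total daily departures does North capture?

The indifferent point is the midpoint (51+72)/2 = 61.5; route endpoints left of it (closer to North at 51) go to North, those right go to South.
  Q at 16 (w=60) → North
  T at 23 (w=80) → North
  P at 33 (w=2) → North
  S at 54 (w=80) → North
  R at 85 (w=20) → South
North captures 222; South captures 20.

222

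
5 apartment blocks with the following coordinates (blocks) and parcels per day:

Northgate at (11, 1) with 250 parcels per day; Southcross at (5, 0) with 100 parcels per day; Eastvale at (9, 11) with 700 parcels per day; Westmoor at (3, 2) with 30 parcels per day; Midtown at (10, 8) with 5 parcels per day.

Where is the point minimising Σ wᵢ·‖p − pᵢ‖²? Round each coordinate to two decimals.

The minimiser of Σwᵢ‖p−pᵢ‖² is the weighted centroid p* = (Σwᵢpᵢ)/(Σwᵢ).
Σwᵢ = 1085.
Σwᵢxᵢ = 250·11 + 100·5 + 700·9 + 30·3 + 5·10 = 9690.
Σwᵢyᵢ = 250·1 + 100·0 + 700·11 + 30·2 + 5·8 = 8050.
x* = 9690/1085 = 8.93, y* = 8050/1085 = 7.42.

(8.93, 7.42)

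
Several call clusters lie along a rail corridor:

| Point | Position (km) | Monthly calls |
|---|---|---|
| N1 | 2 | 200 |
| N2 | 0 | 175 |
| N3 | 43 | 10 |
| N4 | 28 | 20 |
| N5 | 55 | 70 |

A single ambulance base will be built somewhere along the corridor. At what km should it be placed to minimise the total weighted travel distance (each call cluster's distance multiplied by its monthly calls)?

For a sum of weighted absolute distances on a line, the optimum is the weighted median (not the mean). Total weight W = 475; half-weight = 237.5.
Sort by position and accumulate weight:
  km 0 (N2, w=175) → cum 175
  km 2 (N1, w=200) → cum 375  ≥ 237.5 → median here
  km 28 (N4, w=20) → cum 395
  km 43 (N3, w=10) → cum 405
  km 55 (N5, w=70) → cum 475
Optimal location: km 2.

x = 2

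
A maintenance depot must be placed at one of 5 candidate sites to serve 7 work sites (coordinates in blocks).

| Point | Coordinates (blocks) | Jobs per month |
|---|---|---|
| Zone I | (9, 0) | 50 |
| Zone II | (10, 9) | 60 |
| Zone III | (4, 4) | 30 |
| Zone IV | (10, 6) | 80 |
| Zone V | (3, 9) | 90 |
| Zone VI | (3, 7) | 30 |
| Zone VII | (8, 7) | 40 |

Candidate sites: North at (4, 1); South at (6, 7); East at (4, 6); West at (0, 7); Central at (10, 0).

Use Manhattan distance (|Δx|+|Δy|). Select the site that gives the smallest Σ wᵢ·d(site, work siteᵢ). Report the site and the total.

South, total 2030 blocks

Total weighted distance at each candidate:
  North (4, 1): total = 3530
  South (6, 7): total = 2030
  East (4, 6): total = 2250
  West (0, 7): total = 3470
  Central (10, 0): total = 3590
Minimum is at South with total 2030 blocks.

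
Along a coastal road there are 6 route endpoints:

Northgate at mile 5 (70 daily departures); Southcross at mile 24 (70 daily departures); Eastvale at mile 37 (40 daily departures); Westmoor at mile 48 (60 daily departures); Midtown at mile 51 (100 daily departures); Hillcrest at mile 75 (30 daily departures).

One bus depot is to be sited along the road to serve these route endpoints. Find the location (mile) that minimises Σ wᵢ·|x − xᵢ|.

x = 48

For a sum of weighted absolute distances on a line, the optimum is the weighted median (not the mean). Total weight W = 370; half-weight = 185.
Sort by position and accumulate weight:
  mile 5 (Northgate, w=70) → cum 70
  mile 24 (Southcross, w=70) → cum 140
  mile 37 (Eastvale, w=40) → cum 180
  mile 48 (Westmoor, w=60) → cum 240  ≥ 185 → median here
  mile 51 (Midtown, w=100) → cum 340
  mile 75 (Hillcrest, w=30) → cum 370
Optimal location: mile 48.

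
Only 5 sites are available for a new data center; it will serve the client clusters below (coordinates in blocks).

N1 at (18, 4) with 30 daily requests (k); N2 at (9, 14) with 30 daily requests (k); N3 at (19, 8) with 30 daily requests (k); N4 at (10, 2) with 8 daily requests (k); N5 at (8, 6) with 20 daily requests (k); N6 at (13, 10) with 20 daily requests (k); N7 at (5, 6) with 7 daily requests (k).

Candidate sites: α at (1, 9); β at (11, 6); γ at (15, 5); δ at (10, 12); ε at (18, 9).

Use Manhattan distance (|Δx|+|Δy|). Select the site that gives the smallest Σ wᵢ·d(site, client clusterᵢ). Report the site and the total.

β, total 1132 blocks

Total weighted distance at each candidate:
  α (1, 9): total = 2257
  β (11, 6): total = 1132
  γ (15, 5): total = 1221
  δ (10, 12): total = 1377
  ε (18, 9): total = 1242
Minimum is at β with total 1132 blocks.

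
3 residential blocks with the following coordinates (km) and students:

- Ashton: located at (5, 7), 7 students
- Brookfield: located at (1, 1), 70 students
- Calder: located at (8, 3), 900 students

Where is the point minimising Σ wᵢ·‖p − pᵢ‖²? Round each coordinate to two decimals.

The minimiser of Σwᵢ‖p−pᵢ‖² is the weighted centroid p* = (Σwᵢpᵢ)/(Σwᵢ).
Σwᵢ = 977.
Σwᵢxᵢ = 7·5 + 70·1 + 900·8 = 7305.
Σwᵢyᵢ = 7·7 + 70·1 + 900·3 = 2819.
x* = 7305/977 = 7.48, y* = 2819/977 = 2.89.

(7.48, 2.89)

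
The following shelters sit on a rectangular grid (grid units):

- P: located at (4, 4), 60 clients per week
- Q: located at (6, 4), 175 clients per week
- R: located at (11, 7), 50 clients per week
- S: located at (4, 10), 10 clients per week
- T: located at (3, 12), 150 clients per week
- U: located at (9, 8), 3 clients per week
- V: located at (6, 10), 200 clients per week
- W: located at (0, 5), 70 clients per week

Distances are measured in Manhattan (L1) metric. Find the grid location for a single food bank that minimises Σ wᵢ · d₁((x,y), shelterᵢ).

Manhattan distance separates: Σwᵢ(|x−xᵢ|+|y−yᵢ|) = Σwᵢ|x−xᵢ| + Σwᵢ|y−yᵢ|, so x and y are optimised independently as 1-D weighted medians.
Total weight W = 718; half = 359.
x-coordinate, sorted with cumulative weight:
  x=0 (W, w=70) cum 70
  x=3 (T, w=150) cum 220
  x=4 (P, w=60) cum 280
  x=4 (S, w=10) cum 290
  x=6 (Q, w=175) cum 465  ← median
  x=6 (V, w=200) cum 665
  x=9 (U, w=3) cum 668
  x=11 (R, w=50) cum 718
⇒ x* = 6
y-coordinate, sorted with cumulative weight:
  y=4 (P, w=60) cum 60
  y=4 (Q, w=175) cum 235
  y=5 (W, w=70) cum 305
  y=7 (R, w=50) cum 355
  y=8 (U, w=3) cum 358
  y=10 (S, w=10) cum 368  ← median
  y=10 (V, w=200) cum 568
  y=12 (T, w=150) cum 718
⇒ y* = 10

(6, 10)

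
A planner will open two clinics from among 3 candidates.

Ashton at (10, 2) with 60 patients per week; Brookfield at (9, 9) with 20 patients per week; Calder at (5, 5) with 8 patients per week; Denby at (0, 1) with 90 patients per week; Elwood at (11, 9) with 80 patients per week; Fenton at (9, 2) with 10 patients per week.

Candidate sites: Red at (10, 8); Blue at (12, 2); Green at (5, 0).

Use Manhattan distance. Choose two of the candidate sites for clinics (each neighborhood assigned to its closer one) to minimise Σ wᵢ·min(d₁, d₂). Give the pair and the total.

{Red, Green}, total 1200

Evaluate every pair (each demand assigned to the nearer of the two):
  {Red, Green}: total = 1200
  {Blue, Green}: total = 1570
  {Red, Blue}: total = 1584
Best pair: {Red, Green} with total 1200.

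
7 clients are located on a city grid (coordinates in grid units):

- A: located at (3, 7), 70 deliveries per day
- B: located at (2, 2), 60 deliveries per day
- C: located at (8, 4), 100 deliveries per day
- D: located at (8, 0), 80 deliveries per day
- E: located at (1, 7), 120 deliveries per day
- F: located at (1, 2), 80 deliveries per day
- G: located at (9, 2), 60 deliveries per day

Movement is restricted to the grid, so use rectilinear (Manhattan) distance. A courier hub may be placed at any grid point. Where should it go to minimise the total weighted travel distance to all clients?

Manhattan distance separates: Σwᵢ(|x−xᵢ|+|y−yᵢ|) = Σwᵢ|x−xᵢ| + Σwᵢ|y−yᵢ|, so x and y are optimised independently as 1-D weighted medians.
Total weight W = 570; half = 285.
x-coordinate, sorted with cumulative weight:
  x=1 (E, w=120) cum 120
  x=1 (F, w=80) cum 200
  x=2 (B, w=60) cum 260
  x=3 (A, w=70) cum 330  ← median
  x=8 (C, w=100) cum 430
  x=8 (D, w=80) cum 510
  x=9 (G, w=60) cum 570
⇒ x* = 3
y-coordinate, sorted with cumulative weight:
  y=0 (D, w=80) cum 80
  y=2 (B, w=60) cum 140
  y=2 (F, w=80) cum 220
  y=2 (G, w=60) cum 280
  y=4 (C, w=100) cum 380  ← median
  y=7 (A, w=70) cum 450
  y=7 (E, w=120) cum 570
⇒ y* = 4

(3, 4)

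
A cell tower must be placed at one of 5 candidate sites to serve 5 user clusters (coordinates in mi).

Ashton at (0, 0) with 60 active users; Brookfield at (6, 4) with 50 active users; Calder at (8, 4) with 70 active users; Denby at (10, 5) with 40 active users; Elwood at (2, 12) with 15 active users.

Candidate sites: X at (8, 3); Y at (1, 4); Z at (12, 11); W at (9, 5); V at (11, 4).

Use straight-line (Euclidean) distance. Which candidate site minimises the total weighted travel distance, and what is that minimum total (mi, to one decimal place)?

X, total 969.8 mi

Total weighted distance at each candidate:
  X (8, 3): total = 969.8
  Y (1, 4): total = 1470.5
  Z (12, 11): total = 2405.8
  W (9, 5): total = 1063.3
  V (11, 4): total = 1399.5
Minimum is at X with total 969.8 mi.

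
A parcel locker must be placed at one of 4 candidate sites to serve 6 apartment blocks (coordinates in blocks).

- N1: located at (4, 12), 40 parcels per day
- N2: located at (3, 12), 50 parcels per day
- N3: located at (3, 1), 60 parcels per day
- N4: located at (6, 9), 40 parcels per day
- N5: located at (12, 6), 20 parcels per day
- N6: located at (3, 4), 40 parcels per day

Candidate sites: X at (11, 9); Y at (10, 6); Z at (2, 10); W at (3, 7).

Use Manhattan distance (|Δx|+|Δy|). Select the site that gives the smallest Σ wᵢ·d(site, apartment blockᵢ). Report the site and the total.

Total weighted distance at each candidate:
  X (11, 9): total = 2710
  Y (10, 6): total = 2530
  Z (2, 10): total = 1670
  W (3, 7): total = 1370
Minimum is at W with total 1370 blocks.

W, total 1370 blocks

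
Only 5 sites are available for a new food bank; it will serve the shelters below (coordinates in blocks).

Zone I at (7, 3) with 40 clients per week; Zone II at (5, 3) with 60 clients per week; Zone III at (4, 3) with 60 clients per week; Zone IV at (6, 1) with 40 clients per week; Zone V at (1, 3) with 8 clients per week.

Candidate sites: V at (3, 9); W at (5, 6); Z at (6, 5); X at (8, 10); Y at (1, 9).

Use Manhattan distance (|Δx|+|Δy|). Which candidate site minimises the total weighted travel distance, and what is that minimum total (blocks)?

Z, total 756 blocks

Total weighted distance at each candidate:
  V (3, 9): total = 1804
  W (5, 6): total = 916
  Z (6, 5): total = 756
  X (8, 10): total = 2132
  Y (1, 9): total = 2188
Minimum is at Z with total 756 blocks.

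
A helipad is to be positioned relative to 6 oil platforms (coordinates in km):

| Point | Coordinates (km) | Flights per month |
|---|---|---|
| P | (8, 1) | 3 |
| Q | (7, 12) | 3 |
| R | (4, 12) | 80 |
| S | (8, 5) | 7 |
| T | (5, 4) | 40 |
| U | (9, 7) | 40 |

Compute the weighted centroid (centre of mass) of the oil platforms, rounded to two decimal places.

The minimiser of Σwᵢ‖p−pᵢ‖² is the weighted centroid p* = (Σwᵢpᵢ)/(Σwᵢ).
Σwᵢ = 173.
Σwᵢxᵢ = 3·8 + 3·7 + 80·4 + 7·8 + 40·5 + 40·9 = 981.
Σwᵢyᵢ = 3·1 + 3·12 + 80·12 + 7·5 + 40·4 + 40·7 = 1474.
x* = 981/173 = 5.67, y* = 1474/173 = 8.52.

(5.67, 8.52)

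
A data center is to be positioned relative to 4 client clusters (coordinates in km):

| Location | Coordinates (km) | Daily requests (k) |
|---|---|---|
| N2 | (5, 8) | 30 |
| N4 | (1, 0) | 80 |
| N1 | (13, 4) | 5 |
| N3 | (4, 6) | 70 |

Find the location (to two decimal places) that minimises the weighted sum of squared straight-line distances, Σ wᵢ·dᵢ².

The minimiser of Σwᵢ‖p−pᵢ‖² is the weighted centroid p* = (Σwᵢpᵢ)/(Σwᵢ).
Σwᵢ = 185.
Σwᵢxᵢ = 30·5 + 80·1 + 5·13 + 70·4 = 575.
Σwᵢyᵢ = 30·8 + 80·0 + 5·4 + 70·6 = 680.
x* = 575/185 = 3.11, y* = 680/185 = 3.68.

(3.11, 3.68)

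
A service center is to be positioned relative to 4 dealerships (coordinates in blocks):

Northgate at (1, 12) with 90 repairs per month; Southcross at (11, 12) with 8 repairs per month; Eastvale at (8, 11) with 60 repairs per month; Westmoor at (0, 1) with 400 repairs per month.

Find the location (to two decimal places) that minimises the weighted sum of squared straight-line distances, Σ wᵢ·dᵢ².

The minimiser of Σwᵢ‖p−pᵢ‖² is the weighted centroid p* = (Σwᵢpᵢ)/(Σwᵢ).
Σwᵢ = 558.
Σwᵢxᵢ = 90·1 + 8·11 + 60·8 + 400·0 = 658.
Σwᵢyᵢ = 90·12 + 8·12 + 60·11 + 400·1 = 2236.
x* = 658/558 = 1.18, y* = 2236/558 = 4.01.

(1.18, 4.01)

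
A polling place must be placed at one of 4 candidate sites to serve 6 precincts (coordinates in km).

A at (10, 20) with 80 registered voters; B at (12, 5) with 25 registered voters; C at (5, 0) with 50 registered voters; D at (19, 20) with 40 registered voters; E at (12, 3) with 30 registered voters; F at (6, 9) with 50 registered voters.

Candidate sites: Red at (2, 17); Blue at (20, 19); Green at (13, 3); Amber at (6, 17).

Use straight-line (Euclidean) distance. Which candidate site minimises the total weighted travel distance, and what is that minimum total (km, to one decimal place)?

Total weighted distance at each candidate:
  Red (2, 17): total = 3591.0
  Blue (20, 19): total = 3870.9
  Green (13, 3): total = 3076.2
  Amber (6, 17): total = 2977.5
Minimum is at Amber with total 2977.5 km.

Amber, total 2977.5 km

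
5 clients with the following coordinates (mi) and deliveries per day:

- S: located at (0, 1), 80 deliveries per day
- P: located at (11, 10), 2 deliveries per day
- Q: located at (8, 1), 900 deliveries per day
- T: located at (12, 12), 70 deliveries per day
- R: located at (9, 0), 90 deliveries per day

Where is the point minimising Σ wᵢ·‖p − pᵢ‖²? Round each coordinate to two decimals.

The minimiser of Σwᵢ‖p−pᵢ‖² is the weighted centroid p* = (Σwᵢpᵢ)/(Σwᵢ).
Σwᵢ = 1142.
Σwᵢxᵢ = 80·0 + 2·11 + 900·8 + 70·12 + 90·9 = 8872.
Σwᵢyᵢ = 80·1 + 2·10 + 900·1 + 70·12 + 90·0 = 1840.
x* = 8872/1142 = 7.77, y* = 1840/1142 = 1.61.

(7.77, 1.61)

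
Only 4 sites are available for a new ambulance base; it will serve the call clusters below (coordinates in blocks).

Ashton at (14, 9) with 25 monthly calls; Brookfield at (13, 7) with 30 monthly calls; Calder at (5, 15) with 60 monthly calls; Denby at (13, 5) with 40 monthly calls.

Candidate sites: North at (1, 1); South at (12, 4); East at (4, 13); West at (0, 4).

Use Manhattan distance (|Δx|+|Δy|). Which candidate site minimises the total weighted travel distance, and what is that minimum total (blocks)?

South, total 1455 blocks

Total weighted distance at each candidate:
  North (1, 1): total = 2785
  South (12, 4): total = 1455
  East (4, 13): total = 1660
  West (0, 4): total = 2475
Minimum is at South with total 1455 blocks.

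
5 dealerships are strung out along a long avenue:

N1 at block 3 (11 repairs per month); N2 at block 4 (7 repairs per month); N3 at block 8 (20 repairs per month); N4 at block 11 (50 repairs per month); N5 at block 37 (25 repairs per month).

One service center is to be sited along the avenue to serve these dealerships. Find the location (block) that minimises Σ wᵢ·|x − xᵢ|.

For a sum of weighted absolute distances on a line, the optimum is the weighted median (not the mean). Total weight W = 113; half-weight = 56.5.
Sort by position and accumulate weight:
  block 3 (N1, w=11) → cum 11
  block 4 (N2, w=7) → cum 18
  block 8 (N3, w=20) → cum 38
  block 11 (N4, w=50) → cum 88  ≥ 56.5 → median here
  block 37 (N5, w=25) → cum 113
Optimal location: block 11.

x = 11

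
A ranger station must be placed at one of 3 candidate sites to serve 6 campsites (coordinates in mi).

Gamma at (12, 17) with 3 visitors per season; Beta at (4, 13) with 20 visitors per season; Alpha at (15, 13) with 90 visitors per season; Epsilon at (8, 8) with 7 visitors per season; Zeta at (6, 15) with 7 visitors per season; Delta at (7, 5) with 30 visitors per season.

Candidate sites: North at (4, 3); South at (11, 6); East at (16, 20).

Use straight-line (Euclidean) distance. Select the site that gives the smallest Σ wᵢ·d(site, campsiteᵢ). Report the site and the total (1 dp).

Total weighted distance at each candidate:
  North (4, 3): total = 1824.5
  South (11, 6): total = 1177.7
  East (16, 20): total = 1633.2
Minimum is at South with total 1177.7 mi.

South, total 1177.7 mi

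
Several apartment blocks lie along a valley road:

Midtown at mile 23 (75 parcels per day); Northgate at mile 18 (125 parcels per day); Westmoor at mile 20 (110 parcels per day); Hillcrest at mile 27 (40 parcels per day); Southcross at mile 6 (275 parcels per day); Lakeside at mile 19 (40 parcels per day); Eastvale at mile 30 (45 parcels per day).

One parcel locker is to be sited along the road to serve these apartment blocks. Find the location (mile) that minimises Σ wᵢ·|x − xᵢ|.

For a sum of weighted absolute distances on a line, the optimum is the weighted median (not the mean). Total weight W = 710; half-weight = 355.
Sort by position and accumulate weight:
  mile 6 (Southcross, w=275) → cum 275
  mile 18 (Northgate, w=125) → cum 400  ≥ 355 → median here
  mile 19 (Lakeside, w=40) → cum 440
  mile 20 (Westmoor, w=110) → cum 550
  mile 23 (Midtown, w=75) → cum 625
  mile 27 (Hillcrest, w=40) → cum 665
  mile 30 (Eastvale, w=45) → cum 710
Optimal location: mile 18.

x = 18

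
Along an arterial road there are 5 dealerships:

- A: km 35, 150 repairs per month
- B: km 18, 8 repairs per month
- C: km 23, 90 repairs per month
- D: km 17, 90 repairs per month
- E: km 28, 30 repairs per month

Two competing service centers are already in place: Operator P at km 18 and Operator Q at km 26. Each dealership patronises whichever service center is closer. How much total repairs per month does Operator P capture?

98

The indifferent point is the midpoint (18+26)/2 = 22; dealerships left of it (closer to Operator P at 18) go to Operator P, those right go to Operator Q.
  D at 17 (w=90) → Operator P
  B at 18 (w=8) → Operator P
  C at 23 (w=90) → Operator Q
  E at 28 (w=30) → Operator Q
  A at 35 (w=150) → Operator Q
Operator P captures 98; Operator Q captures 270.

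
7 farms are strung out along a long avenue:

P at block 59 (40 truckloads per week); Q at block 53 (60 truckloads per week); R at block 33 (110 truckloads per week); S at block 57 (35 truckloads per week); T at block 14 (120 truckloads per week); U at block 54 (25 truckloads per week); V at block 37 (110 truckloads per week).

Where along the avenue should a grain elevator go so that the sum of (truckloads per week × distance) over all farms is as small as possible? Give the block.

For a sum of weighted absolute distances on a line, the optimum is the weighted median (not the mean). Total weight W = 500; half-weight = 250.
Sort by position and accumulate weight:
  block 14 (T, w=120) → cum 120
  block 33 (R, w=110) → cum 230
  block 37 (V, w=110) → cum 340  ≥ 250 → median here
  block 53 (Q, w=60) → cum 400
  block 54 (U, w=25) → cum 425
  block 57 (S, w=35) → cum 460
  block 59 (P, w=40) → cum 500
Optimal location: block 37.

x = 37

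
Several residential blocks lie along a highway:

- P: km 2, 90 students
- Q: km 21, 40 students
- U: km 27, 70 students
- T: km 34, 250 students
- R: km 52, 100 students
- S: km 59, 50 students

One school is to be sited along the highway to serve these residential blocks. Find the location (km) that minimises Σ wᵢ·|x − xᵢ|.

x = 34

For a sum of weighted absolute distances on a line, the optimum is the weighted median (not the mean). Total weight W = 600; half-weight = 300.
Sort by position and accumulate weight:
  km 2 (P, w=90) → cum 90
  km 21 (Q, w=40) → cum 130
  km 27 (U, w=70) → cum 200
  km 34 (T, w=250) → cum 450  ≥ 300 → median here
  km 52 (R, w=100) → cum 550
  km 59 (S, w=50) → cum 600
Optimal location: km 34.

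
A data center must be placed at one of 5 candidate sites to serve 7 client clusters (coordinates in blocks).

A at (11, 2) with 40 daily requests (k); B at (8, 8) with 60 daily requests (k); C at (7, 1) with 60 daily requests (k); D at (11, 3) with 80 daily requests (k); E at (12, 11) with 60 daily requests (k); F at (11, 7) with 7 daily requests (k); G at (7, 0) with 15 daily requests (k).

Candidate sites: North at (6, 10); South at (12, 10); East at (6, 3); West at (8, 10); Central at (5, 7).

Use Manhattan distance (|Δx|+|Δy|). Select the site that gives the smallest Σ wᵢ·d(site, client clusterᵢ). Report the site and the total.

East, total 2203 blocks

Total weighted distance at each candidate:
  North (6, 10): total = 2961
  South (12, 10): total = 2513
  East (6, 3): total = 2203
  West (8, 10): total = 2467
  Central (5, 7): total = 2797
Minimum is at East with total 2203 blocks.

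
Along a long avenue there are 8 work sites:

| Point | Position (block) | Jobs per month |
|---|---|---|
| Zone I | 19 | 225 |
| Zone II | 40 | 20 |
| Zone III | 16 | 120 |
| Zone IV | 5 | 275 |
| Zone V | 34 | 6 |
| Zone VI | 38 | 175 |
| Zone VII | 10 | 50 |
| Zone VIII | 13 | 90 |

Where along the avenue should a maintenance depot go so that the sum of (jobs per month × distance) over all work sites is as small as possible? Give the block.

For a sum of weighted absolute distances on a line, the optimum is the weighted median (not the mean). Total weight W = 961; half-weight = 480.5.
Sort by position and accumulate weight:
  block 5 (Zone IV, w=275) → cum 275
  block 10 (Zone VII, w=50) → cum 325
  block 13 (Zone VIII, w=90) → cum 415
  block 16 (Zone III, w=120) → cum 535  ≥ 480.5 → median here
  block 19 (Zone I, w=225) → cum 760
  block 34 (Zone V, w=6) → cum 766
  block 38 (Zone VI, w=175) → cum 941
  block 40 (Zone II, w=20) → cum 961
Optimal location: block 16.

x = 16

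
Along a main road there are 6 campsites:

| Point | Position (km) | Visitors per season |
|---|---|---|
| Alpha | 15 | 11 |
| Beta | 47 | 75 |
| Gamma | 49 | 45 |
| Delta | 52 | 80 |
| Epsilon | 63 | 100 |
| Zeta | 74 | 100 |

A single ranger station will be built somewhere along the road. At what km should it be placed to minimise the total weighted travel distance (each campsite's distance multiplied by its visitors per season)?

For a sum of weighted absolute distances on a line, the optimum is the weighted median (not the mean). Total weight W = 411; half-weight = 205.5.
Sort by position and accumulate weight:
  km 15 (Alpha, w=11) → cum 11
  km 47 (Beta, w=75) → cum 86
  km 49 (Gamma, w=45) → cum 131
  km 52 (Delta, w=80) → cum 211  ≥ 205.5 → median here
  km 63 (Epsilon, w=100) → cum 311
  km 74 (Zeta, w=100) → cum 411
Optimal location: km 52.

x = 52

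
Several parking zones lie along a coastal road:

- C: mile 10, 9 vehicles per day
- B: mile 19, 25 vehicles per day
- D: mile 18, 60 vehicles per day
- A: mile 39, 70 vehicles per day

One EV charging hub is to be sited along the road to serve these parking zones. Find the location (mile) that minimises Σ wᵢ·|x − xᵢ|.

x = 19

For a sum of weighted absolute distances on a line, the optimum is the weighted median (not the mean). Total weight W = 164; half-weight = 82.
Sort by position and accumulate weight:
  mile 10 (C, w=9) → cum 9
  mile 18 (D, w=60) → cum 69
  mile 19 (B, w=25) → cum 94  ≥ 82 → median here
  mile 39 (A, w=70) → cum 164
Optimal location: mile 19.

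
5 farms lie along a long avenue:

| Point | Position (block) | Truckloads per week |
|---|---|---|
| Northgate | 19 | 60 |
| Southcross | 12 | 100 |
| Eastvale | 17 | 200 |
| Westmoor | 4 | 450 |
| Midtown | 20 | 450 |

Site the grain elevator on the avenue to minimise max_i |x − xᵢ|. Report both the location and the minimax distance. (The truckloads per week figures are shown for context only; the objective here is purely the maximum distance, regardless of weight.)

location 12, max distance 8

The 1-center on a line is the midpoint of the two extreme points: leftmost at 4, rightmost at 20.
Optimal location = (4 + 20)/2 = 12; maximum distance = (20 − 4)/2 = 8.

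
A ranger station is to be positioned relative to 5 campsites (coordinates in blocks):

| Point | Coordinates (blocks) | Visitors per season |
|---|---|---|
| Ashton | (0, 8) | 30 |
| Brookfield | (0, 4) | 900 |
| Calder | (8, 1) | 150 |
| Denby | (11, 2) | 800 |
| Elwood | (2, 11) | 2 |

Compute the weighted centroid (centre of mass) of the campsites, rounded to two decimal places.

The minimiser of Σwᵢ‖p−pᵢ‖² is the weighted centroid p* = (Σwᵢpᵢ)/(Σwᵢ).
Σwᵢ = 1882.
Σwᵢxᵢ = 30·0 + 900·0 + 150·8 + 800·11 + 2·2 = 10004.
Σwᵢyᵢ = 30·8 + 900·4 + 150·1 + 800·2 + 2·11 = 5612.
x* = 10004/1882 = 5.32, y* = 5612/1882 = 2.98.

(5.32, 2.98)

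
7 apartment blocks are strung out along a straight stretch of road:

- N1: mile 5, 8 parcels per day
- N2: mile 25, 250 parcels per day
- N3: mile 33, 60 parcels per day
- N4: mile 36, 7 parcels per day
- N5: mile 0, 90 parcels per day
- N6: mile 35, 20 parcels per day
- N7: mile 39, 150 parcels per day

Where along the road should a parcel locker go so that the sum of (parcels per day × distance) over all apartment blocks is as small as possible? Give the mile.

x = 25

For a sum of weighted absolute distances on a line, the optimum is the weighted median (not the mean). Total weight W = 585; half-weight = 292.5.
Sort by position and accumulate weight:
  mile 0 (N5, w=90) → cum 90
  mile 5 (N1, w=8) → cum 98
  mile 25 (N2, w=250) → cum 348  ≥ 292.5 → median here
  mile 33 (N3, w=60) → cum 408
  mile 35 (N6, w=20) → cum 428
  mile 36 (N4, w=7) → cum 435
  mile 39 (N7, w=150) → cum 585
Optimal location: mile 25.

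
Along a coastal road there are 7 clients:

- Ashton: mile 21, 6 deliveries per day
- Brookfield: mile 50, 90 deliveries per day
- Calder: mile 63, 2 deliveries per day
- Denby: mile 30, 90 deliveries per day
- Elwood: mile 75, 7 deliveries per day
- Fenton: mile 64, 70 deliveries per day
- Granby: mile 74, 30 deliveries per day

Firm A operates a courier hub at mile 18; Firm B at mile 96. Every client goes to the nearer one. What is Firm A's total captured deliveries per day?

186

The indifferent point is the midpoint (18+96)/2 = 57; clients left of it (closer to Firm A at 18) go to Firm A, those right go to Firm B.
  Ashton at 21 (w=6) → Firm A
  Denby at 30 (w=90) → Firm A
  Brookfield at 50 (w=90) → Firm A
  Calder at 63 (w=2) → Firm B
  Fenton at 64 (w=70) → Firm B
  Granby at 74 (w=30) → Firm B
  Elwood at 75 (w=7) → Firm B
Firm A captures 186; Firm B captures 109.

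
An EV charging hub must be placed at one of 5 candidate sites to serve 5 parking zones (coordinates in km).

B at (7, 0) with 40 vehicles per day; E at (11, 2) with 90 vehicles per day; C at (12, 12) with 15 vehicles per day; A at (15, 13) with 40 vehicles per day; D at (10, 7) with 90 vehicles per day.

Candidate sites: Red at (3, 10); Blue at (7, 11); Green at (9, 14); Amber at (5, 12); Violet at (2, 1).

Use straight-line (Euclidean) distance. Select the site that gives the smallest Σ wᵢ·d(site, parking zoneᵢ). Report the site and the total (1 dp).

Blue, total 2182.7 km

Total weighted distance at each candidate:
  Red (3, 10): total = 2767.5
  Blue (7, 11): total = 2182.7
  Green (9, 14): total = 2594.4
  Amber (5, 12): total = 2679.6
  Violet (2, 1): total = 2849.6
Minimum is at Blue with total 2182.7 km.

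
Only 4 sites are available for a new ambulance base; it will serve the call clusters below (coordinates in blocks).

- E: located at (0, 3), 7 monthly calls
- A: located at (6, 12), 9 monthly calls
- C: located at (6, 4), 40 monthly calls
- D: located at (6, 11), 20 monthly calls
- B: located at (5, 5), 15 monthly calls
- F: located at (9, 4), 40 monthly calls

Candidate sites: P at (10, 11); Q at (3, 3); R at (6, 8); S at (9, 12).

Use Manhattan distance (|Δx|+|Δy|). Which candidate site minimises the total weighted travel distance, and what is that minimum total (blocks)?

Total weighted distance at each candidate:
  P (10, 11): total = 1176
  Q (3, 3): total = 849
  R (6, 8): total = 673
  S (9, 12): total = 1158
Minimum is at R with total 673 blocks.

R, total 673 blocks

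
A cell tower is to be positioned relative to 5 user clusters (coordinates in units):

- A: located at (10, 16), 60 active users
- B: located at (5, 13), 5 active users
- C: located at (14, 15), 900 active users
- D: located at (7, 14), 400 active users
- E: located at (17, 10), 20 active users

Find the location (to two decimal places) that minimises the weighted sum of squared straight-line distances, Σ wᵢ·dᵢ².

The minimiser of Σwᵢ‖p−pᵢ‖² is the weighted centroid p* = (Σwᵢpᵢ)/(Σwᵢ).
Σwᵢ = 1385.
Σwᵢxᵢ = 60·10 + 5·5 + 900·14 + 400·7 + 20·17 = 16365.
Σwᵢyᵢ = 60·16 + 5·13 + 900·15 + 400·14 + 20·10 = 20325.
x* = 16365/1385 = 11.82, y* = 20325/1385 = 14.68.

(11.82, 14.68)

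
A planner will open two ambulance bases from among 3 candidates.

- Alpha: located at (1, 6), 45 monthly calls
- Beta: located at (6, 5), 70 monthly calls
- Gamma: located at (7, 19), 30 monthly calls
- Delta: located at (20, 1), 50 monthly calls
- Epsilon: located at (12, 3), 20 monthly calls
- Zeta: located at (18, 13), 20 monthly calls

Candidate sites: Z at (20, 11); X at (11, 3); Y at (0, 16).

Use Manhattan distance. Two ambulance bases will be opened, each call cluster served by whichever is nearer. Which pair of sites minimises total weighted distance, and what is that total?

Evaluate every pair (each demand assigned to the nearer of the two):
  {X, Y}: total = 2195
  {Z, X}: total = 2275
  {Z, Y}: total = 2885
Best pair: {X, Y} with total 2195.

{X, Y}, total 2195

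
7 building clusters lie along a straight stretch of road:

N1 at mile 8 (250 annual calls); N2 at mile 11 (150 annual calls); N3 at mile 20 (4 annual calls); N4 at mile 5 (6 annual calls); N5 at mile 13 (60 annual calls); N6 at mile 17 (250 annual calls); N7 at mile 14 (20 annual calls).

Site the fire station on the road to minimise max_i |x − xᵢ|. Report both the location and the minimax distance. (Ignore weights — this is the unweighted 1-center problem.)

location 12.5, max distance 7.5

The 1-center on a line is the midpoint of the two extreme points: leftmost at 5, rightmost at 20.
Optimal location = (5 + 20)/2 = 12.5; maximum distance = (20 − 5)/2 = 7.5.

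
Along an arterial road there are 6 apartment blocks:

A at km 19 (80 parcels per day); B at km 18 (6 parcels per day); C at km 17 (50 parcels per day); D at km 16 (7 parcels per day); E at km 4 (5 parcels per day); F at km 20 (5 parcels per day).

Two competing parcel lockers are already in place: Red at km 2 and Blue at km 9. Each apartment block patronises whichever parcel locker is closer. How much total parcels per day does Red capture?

5

The indifferent point is the midpoint (2+9)/2 = 5.5; apartment blocks left of it (closer to Red at 2) go to Red, those right go to Blue.
  E at 4 (w=5) → Red
  D at 16 (w=7) → Blue
  C at 17 (w=50) → Blue
  B at 18 (w=6) → Blue
  A at 19 (w=80) → Blue
  F at 20 (w=5) → Blue
Red captures 5; Blue captures 148.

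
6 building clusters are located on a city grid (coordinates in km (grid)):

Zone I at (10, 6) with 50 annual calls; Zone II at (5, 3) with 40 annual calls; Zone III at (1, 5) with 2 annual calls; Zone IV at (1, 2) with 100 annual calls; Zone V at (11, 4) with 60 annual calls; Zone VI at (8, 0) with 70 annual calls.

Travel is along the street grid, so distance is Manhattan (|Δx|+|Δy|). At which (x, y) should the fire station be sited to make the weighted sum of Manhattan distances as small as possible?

Manhattan distance separates: Σwᵢ(|x−xᵢ|+|y−yᵢ|) = Σwᵢ|x−xᵢ| + Σwᵢ|y−yᵢ|, so x and y are optimised independently as 1-D weighted medians.
Total weight W = 322; half = 161.
x-coordinate, sorted with cumulative weight:
  x=1 (Zone III, w=2) cum 2
  x=1 (Zone IV, w=100) cum 102
  x=5 (Zone II, w=40) cum 142
  x=8 (Zone VI, w=70) cum 212  ← median
  x=10 (Zone I, w=50) cum 262
  x=11 (Zone V, w=60) cum 322
⇒ x* = 8
y-coordinate, sorted with cumulative weight:
  y=0 (Zone VI, w=70) cum 70
  y=2 (Zone IV, w=100) cum 170  ← median
  y=3 (Zone II, w=40) cum 210
  y=4 (Zone V, w=60) cum 270
  y=5 (Zone III, w=2) cum 272
  y=6 (Zone I, w=50) cum 322
⇒ y* = 2

(8, 2)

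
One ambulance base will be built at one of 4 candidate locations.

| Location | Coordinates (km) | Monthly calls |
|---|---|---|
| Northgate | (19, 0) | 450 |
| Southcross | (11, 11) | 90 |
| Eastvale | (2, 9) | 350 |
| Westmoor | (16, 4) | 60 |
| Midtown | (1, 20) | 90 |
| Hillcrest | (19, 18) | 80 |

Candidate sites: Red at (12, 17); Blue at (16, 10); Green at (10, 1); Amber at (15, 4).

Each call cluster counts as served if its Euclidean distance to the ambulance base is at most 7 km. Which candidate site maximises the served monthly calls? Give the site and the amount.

Amber, covering 510

Coverage radius r = 7 km; a point is covered iff (Δx)²+(Δy)² ≤ 7² = 49.
  Red (12, 17): covers {Southcross} → 90
  Blue (16, 10): covers {Southcross, Westmoor} → 150
  Green (10, 1): covers {Westmoor} → 60
  Amber (15, 4): covers {Northgate, Westmoor} → 510
Maximum coverage at Amber: 510 monthly calls.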